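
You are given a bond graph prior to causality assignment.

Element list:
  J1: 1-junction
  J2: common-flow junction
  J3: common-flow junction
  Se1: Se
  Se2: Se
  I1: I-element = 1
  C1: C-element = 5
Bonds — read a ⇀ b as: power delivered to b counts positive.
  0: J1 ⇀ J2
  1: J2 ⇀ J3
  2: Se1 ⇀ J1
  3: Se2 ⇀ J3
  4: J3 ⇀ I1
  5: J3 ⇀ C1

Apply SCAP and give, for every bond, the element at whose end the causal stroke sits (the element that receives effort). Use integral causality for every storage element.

b2 |J1  (Se1: effort source, stroke at far end)
b3 |J3  (Se2 (Se) sets effort on bond)
b0 |J2  (closing 1-jn rule on J1)
b1 |J3  (J2 needs exactly one f-in)
b4 |I1  (I1 outputs flow p/I1)
b5 |J3  (J3 flow already set via bond 4)

β0 stroke→J2
β1 stroke→J3
β2 stroke→J1
β3 stroke→J3
β4 stroke→I1
β5 stroke→J3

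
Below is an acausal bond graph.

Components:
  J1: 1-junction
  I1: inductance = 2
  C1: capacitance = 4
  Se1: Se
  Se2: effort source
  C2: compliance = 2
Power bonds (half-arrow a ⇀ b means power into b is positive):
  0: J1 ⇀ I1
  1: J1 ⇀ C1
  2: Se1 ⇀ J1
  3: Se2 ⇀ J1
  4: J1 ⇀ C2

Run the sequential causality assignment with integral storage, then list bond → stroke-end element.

b0 |I1
b1 |J1
b2 |J1
b3 |J1
b4 |J1

bond 2 stroke at J1  (Se1: effort source, stroke at far end)
bond 3 stroke at J1  (Se2 (Se) sets effort on bond)
bond 0 stroke at I1  (I1: I, integral causality)
bond 1 stroke at J1  (common-f at J1 fixed by 0)
bond 4 stroke at J1  (J1: bond 0 brought flow, rest push out)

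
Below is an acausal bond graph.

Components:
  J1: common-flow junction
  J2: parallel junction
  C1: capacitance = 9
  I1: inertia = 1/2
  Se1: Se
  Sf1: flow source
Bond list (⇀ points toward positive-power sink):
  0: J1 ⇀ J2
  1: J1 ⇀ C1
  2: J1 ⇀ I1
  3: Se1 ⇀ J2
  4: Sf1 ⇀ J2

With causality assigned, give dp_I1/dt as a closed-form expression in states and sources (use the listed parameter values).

b3 →J2  (Se1: effort source, stroke at far end)
b4 →Sf1  (source Sf1 imposes f)
b0 →J1  (J2 effort already set via bond 3)
b1 →J1  (C1 outputs effort q/C1)
b2 →I1  (only one flow-in slot at J1)

dp_I1/dt = -E_Se1 - q_C1/9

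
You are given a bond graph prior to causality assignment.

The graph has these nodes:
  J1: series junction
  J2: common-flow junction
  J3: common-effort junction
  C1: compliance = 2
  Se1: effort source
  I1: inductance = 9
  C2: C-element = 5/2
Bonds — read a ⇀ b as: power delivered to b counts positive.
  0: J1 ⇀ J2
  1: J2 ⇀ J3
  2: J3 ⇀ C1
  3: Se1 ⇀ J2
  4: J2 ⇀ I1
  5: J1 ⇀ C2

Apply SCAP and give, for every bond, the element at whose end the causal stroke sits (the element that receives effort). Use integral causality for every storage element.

#3 →J2  (Se1 fixes effort; stroke away)
#2 →J3  (prefer integral on C1)
#1 →J2  (0-jn J3 has e-setter on 2)
#4 →I1  (I1: I, integral causality)
#0 →J2  (J2: bond 4 brought flow, rest push out)
#5 →J1  (J1: bond 0 brought flow, rest push out)

β0 stroke at J2
β1 stroke at J2
β2 stroke at J3
β3 stroke at J2
β4 stroke at I1
β5 stroke at J1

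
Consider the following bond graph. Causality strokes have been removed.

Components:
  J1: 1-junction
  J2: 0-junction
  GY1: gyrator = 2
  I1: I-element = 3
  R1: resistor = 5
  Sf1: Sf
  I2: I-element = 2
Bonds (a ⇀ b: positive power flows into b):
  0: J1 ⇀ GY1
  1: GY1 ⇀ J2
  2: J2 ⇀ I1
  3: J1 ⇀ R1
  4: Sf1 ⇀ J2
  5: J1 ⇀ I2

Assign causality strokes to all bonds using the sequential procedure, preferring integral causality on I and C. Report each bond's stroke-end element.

β4 |Sf1  (Sf1: flow source, stroke at near end)
β2 |I1  (I1 outputs flow p/I1)
β1 |J2  (J2 needs exactly one e-in)
β0 |J1  (GY1 both-in/both-out from 1)
β5 |I2  (prefer integral on I2)
β3 |J1  (1-jn J1 has f-setter on 5)

#0 stroke at J1
#1 stroke at J2
#2 stroke at I1
#3 stroke at J1
#4 stroke at Sf1
#5 stroke at I2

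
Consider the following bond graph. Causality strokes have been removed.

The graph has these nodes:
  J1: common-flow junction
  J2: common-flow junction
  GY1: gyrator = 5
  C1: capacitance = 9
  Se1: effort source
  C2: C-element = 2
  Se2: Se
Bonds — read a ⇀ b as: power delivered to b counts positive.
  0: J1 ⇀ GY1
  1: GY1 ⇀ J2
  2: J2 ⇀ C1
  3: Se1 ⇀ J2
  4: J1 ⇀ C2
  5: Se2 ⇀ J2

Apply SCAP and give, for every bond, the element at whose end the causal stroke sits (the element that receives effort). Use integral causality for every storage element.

bond 0 stroke→GY1
bond 1 stroke→GY1
bond 2 stroke→J2
bond 3 stroke→J2
bond 4 stroke→J1
bond 5 stroke→J2

#3 stroke→J2  (Se1 (Se) sets effort on bond)
#5 stroke→J2  (Se2 fixes effort; stroke away)
#2 stroke→J2  (prefer integral on C1)
#1 stroke→GY1  (only one flow-in slot at J2)
#0 stroke→GY1  (through GY1, causality inverts; strokes same side of GY1)
#4 stroke→J1  (J1 flow already set via bond 0)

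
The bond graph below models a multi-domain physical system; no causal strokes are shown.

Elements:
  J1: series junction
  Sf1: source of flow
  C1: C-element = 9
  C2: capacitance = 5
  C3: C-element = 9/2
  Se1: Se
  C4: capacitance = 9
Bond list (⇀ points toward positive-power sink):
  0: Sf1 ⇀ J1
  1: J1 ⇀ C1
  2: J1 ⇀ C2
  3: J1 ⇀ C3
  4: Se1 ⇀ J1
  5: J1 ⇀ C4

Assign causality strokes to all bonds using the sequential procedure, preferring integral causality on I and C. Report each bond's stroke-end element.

#0 stroke at Sf1  (source Sf1 imposes f)
#4 stroke at J1  (source Se1 imposes e)
#1 stroke at J1  (common-f at J1 fixed by 0)
#2 stroke at J1  (common-f at J1 fixed by 0)
#3 stroke at J1  (J1 flow already set via bond 0)
#5 stroke at J1  (common-f at J1 fixed by 0)

bond 0 stroke at Sf1
bond 1 stroke at J1
bond 2 stroke at J1
bond 3 stroke at J1
bond 4 stroke at J1
bond 5 stroke at J1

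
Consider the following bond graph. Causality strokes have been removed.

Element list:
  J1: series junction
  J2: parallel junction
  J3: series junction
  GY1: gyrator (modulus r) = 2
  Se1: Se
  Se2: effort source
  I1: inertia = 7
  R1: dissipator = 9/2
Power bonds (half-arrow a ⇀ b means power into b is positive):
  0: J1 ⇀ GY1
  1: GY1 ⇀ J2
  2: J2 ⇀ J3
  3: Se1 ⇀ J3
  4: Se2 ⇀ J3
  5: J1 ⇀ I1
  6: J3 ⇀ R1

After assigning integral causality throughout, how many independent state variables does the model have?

bond 3 stroke→J3  (source Se1 imposes e)
bond 4 stroke→J3  (Se2 fixes effort; stroke away)
bond 5 stroke→I1  (prefer integral on I1)
bond 0 stroke→J1  (J1 flow already set via bond 5)
bond 1 stroke→J2  (through GY1, causality inverts; strokes same side of GY1)
bond 2 stroke→J3  (0-jn J2 has e-setter on 1)
bond 6 stroke→R1  (J3 needs exactly one f-in)

1  (I1 all integral)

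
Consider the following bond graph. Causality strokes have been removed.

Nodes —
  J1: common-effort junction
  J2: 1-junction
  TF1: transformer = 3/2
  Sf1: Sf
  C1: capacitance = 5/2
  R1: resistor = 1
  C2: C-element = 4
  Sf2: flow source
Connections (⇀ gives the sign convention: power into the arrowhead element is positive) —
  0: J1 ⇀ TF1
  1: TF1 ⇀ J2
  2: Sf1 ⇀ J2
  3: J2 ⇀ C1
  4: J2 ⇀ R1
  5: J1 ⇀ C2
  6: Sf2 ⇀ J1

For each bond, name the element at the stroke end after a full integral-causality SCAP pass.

#0 stroke→TF1
#1 stroke→J2
#2 stroke→Sf1
#3 stroke→J2
#4 stroke→J2
#5 stroke→J1
#6 stroke→Sf2

β2 →Sf1  (source Sf1 imposes f)
β6 →Sf2  (Sf2: flow source, stroke at near end)
β1 →J2  (J2 flow already set via bond 2)
β3 →J2  (1-jn J2 has f-setter on 2)
β4 →J2  (J2 flow already set via bond 2)
β0 →TF1  (TF1: transformer flips bond 1)
β5 →J1  (J1 needs exactly one e-in)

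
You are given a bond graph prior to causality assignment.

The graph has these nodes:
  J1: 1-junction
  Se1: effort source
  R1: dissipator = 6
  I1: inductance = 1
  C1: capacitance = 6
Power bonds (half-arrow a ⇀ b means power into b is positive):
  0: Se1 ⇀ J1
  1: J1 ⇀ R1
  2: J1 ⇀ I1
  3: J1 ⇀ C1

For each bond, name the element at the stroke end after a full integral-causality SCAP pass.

bond 0 →J1
bond 1 →J1
bond 2 →I1
bond 3 →J1

β0 stroke→J1  (Se1 (Se) sets effort on bond)
β2 stroke→I1  (I1 integral (f out))
β1 stroke→J1  (common-f at J1 fixed by 2)
β3 stroke→J1  (J1: bond 2 brought flow, rest push out)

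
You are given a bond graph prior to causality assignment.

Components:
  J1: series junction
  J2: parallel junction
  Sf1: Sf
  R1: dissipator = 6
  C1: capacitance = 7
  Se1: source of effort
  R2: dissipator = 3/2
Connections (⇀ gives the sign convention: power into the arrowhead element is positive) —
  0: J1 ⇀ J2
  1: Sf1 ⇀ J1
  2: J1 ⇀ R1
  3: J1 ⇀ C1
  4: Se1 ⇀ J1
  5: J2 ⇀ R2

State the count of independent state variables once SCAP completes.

1  (C1 all integral)

bond 1 stroke at Sf1  (source Sf1 imposes f)
bond 4 stroke at J1  (source Se1 imposes e)
bond 0 stroke at J1  (J1: bond 1 brought flow, rest push out)
bond 2 stroke at J1  (J1: bond 1 brought flow, rest push out)
bond 3 stroke at J1  (J1: bond 1 brought flow, rest push out)
bond 5 stroke at J2  (closing 0-jn rule on J2)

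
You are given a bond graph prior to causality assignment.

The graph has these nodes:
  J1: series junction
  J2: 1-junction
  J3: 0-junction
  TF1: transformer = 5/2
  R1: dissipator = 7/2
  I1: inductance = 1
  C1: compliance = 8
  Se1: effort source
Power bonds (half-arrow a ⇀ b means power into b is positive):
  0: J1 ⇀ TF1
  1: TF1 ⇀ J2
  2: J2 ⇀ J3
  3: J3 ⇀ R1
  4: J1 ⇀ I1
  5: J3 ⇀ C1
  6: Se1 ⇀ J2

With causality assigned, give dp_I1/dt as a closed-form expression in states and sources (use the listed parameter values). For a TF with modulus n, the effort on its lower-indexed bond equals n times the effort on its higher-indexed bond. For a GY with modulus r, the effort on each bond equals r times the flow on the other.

dp_I1/dt = 5*E_Se1/2 - 5*q_C1/16

#6 |J2  (source Se1 imposes e)
#4 |I1  (I1: I, integral causality)
#0 |J1  (1-jn J1 has f-setter on 4)
#1 |TF1  (through TF1, causality passes straight; one stroke at TF1)
#2 |J2  (common-f at J2 fixed by 1)
#5 |J3  (C1: C, integral causality)
#3 |R1  (0-jn J3 has e-setter on 5)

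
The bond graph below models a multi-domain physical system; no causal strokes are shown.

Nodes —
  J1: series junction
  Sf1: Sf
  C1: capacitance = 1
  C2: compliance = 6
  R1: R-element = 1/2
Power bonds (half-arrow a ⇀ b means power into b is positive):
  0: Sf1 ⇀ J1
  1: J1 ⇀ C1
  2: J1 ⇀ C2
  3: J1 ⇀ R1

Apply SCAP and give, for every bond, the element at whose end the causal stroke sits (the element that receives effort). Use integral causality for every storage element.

#0 |Sf1
#1 |J1
#2 |J1
#3 |J1

β0 stroke at Sf1  (Sf1 (Sf) sets flow on bond)
β1 stroke at J1  (common-f at J1 fixed by 0)
β2 stroke at J1  (common-f at J1 fixed by 0)
β3 stroke at J1  (1-jn J1 has f-setter on 0)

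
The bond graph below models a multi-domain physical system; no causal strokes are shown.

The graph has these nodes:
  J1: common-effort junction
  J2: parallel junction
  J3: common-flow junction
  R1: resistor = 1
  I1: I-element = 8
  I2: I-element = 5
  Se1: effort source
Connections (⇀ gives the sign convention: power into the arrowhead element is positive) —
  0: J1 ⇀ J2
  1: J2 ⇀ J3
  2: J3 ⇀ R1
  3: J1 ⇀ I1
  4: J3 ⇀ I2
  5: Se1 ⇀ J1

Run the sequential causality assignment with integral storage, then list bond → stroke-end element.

β0 →J2
β1 →J3
β2 →J3
β3 →I1
β4 →I2
β5 →J1

b5 stroke→J1  (source Se1 imposes e)
b0 stroke→J2  (J1 effort already set via bond 5)
b3 stroke→I1  (J1: bond 5 brought effort, rest push out)
b1 stroke→J3  (0-jn J2 has e-setter on 0)
b4 stroke→I2  (I2 integral (f out))
b2 stroke→J3  (1-jn J3 has f-setter on 4)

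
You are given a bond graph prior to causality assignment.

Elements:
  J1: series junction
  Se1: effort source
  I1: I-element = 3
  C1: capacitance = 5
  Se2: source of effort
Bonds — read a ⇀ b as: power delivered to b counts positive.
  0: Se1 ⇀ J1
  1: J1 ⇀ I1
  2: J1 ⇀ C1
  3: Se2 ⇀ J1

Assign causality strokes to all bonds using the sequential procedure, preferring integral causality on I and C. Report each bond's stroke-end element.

#0 |J1
#1 |I1
#2 |J1
#3 |J1

β0 →J1  (Se1 fixes effort; stroke away)
β3 →J1  (source Se2 imposes e)
β1 →I1  (I1 integral (f out))
β2 →J1  (J1 flow already set via bond 1)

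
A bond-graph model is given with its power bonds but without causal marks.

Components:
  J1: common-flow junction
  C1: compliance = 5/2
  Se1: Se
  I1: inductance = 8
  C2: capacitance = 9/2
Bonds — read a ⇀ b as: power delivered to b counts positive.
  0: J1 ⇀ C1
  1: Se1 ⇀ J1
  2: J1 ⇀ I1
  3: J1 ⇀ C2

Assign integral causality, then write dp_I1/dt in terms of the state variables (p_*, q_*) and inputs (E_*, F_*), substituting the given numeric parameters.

b1 stroke→J1  (source Se1 imposes e)
b0 stroke→J1  (C1 outputs effort q/C1)
b2 stroke→I1  (prefer integral on I1)
b3 stroke→J1  (1-jn J1 has f-setter on 2)

dp_I1/dt = E_Se1 - 2*q_C1/5 - 2*q_C2/9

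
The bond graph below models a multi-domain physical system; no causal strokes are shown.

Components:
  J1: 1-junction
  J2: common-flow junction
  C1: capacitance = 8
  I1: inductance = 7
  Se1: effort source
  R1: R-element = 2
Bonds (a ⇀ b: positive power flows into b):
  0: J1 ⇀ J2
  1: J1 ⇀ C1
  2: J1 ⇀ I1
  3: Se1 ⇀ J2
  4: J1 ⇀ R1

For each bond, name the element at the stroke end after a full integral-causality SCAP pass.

#0 stroke→J1
#1 stroke→J1
#2 stroke→I1
#3 stroke→J2
#4 stroke→J1

β3 →J2  (Se1: effort source, stroke at far end)
β0 →J1  (closing 1-jn rule on J2)
β1 →J1  (C1 outputs effort q/C1)
β2 →I1  (I1 outputs flow p/I1)
β4 →J1  (1-jn J1 has f-setter on 2)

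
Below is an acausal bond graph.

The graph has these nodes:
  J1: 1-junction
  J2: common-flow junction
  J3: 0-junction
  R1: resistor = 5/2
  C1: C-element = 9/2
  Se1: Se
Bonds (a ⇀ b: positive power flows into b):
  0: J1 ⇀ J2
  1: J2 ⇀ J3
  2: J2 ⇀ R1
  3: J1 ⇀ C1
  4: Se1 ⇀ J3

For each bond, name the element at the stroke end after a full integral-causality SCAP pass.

β4 →J3  (source Se1 imposes e)
β1 →J2  (J3 effort already set via bond 4)
β3 →J1  (C1 outputs effort q/C1)
β0 →J2  (J1: last free bond brings flow in)
β2 →R1  (J2 needs exactly one f-in)

b0 stroke at J2
b1 stroke at J2
b2 stroke at R1
b3 stroke at J1
b4 stroke at J3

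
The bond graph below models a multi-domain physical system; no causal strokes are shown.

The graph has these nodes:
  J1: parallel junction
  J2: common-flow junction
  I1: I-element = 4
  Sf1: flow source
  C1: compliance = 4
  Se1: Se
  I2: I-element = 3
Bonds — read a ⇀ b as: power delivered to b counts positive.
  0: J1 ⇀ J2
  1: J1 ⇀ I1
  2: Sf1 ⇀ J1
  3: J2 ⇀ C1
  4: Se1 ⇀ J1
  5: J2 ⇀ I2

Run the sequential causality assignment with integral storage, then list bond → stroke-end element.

β2 stroke at Sf1  (Sf1 fixes flow; stroke at Sf1)
β4 stroke at J1  (Se1: effort source, stroke at far end)
β0 stroke at J2  (J1 effort already set via bond 4)
β1 stroke at I1  (J1 effort already set via bond 4)
β3 stroke at J2  (prefer integral on C1)
β5 stroke at I2  (closing 1-jn rule on J2)

bond 0 stroke→J2
bond 1 stroke→I1
bond 2 stroke→Sf1
bond 3 stroke→J2
bond 4 stroke→J1
bond 5 stroke→I2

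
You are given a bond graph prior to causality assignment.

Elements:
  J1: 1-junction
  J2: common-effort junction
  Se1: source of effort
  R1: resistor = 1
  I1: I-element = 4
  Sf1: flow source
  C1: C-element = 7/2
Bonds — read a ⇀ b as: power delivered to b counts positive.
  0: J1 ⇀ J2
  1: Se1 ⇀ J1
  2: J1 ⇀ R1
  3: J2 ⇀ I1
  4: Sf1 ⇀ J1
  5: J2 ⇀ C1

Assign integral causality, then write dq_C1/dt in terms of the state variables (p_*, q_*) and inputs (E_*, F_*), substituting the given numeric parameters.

bond 1 stroke at J1  (source Se1 imposes e)
bond 4 stroke at Sf1  (Sf1 fixes flow; stroke at Sf1)
bond 0 stroke at J1  (1-jn J1 has f-setter on 4)
bond 2 stroke at J1  (J1 flow already set via bond 4)
bond 3 stroke at I1  (I1 integral (f out))
bond 5 stroke at J2  (only one effort-in slot at J2)

dq_C1/dt = F_Sf1 - p_I1/4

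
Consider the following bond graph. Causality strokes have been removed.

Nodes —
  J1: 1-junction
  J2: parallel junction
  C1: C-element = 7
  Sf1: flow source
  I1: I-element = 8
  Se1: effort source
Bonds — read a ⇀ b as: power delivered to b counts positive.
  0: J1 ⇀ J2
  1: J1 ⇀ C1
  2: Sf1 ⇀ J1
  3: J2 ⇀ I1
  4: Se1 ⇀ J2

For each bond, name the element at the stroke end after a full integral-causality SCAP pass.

b2 stroke at Sf1  (Sf1 fixes flow; stroke at Sf1)
b4 stroke at J2  (Se1 fixes effort; stroke away)
b0 stroke at J1  (1-jn J1 has f-setter on 2)
b1 stroke at J1  (common-f at J1 fixed by 2)
b3 stroke at I1  (0-jn J2 has e-setter on 4)

bond 0 |J1
bond 1 |J1
bond 2 |Sf1
bond 3 |I1
bond 4 |J2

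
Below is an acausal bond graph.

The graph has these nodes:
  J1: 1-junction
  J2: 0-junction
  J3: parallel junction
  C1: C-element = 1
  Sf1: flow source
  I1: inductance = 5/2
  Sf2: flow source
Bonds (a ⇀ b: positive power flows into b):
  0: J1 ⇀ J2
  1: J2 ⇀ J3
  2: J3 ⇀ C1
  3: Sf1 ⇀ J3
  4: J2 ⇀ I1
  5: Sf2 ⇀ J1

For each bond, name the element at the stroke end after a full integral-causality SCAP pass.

#3 stroke at Sf1  (Sf1 (Sf) sets flow on bond)
#5 stroke at Sf2  (Sf2: flow source, stroke at near end)
#0 stroke at J1  (J1 flow already set via bond 5)
#2 stroke at J3  (C1 integral (e out))
#1 stroke at J2  (J3 effort already set via bond 2)
#4 stroke at I1  (common-e at J2 fixed by 1)

b0 stroke at J1
b1 stroke at J2
b2 stroke at J3
b3 stroke at Sf1
b4 stroke at I1
b5 stroke at Sf2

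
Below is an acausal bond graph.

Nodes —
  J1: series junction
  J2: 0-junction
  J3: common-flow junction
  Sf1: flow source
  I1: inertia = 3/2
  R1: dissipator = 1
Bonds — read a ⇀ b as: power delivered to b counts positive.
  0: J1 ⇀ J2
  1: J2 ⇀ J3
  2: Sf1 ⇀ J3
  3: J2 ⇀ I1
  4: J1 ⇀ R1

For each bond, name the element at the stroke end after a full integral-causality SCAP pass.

#0 |J2
#1 |J3
#2 |Sf1
#3 |I1
#4 |J1

#2 →Sf1  (Sf1 fixes flow; stroke at Sf1)
#1 →J3  (common-f at J3 fixed by 2)
#3 →I1  (I1: I, integral causality)
#0 →J2  (J2: last free bond brings effort in)
#4 →J1  (J1: bond 0 brought flow, rest push out)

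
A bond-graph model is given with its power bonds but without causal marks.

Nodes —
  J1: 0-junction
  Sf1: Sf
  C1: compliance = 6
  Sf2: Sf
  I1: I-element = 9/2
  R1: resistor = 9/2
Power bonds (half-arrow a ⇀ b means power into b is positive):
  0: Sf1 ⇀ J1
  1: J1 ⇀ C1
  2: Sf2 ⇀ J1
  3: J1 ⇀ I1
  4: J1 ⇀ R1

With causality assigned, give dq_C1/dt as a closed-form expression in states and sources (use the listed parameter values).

dq_C1/dt = F_Sf1 + F_Sf2 - 2*p_I1/9 - q_C1/27

bond 0 |Sf1  (Sf1 (Sf) sets flow on bond)
bond 2 |Sf2  (source Sf2 imposes f)
bond 1 |J1  (C1 outputs effort q/C1)
bond 3 |I1  (common-e at J1 fixed by 1)
bond 4 |R1  (J1: bond 1 brought effort, rest push out)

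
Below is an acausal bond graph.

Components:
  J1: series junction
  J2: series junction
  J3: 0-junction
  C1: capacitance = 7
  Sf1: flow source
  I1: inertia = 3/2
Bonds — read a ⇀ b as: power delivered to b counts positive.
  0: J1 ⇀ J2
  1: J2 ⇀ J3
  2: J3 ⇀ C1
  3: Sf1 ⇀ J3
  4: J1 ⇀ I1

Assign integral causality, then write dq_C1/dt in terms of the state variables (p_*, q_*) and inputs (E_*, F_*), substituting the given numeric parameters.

dq_C1/dt = F_Sf1 + 2*p_I1/3

#3 stroke→Sf1  (Sf1: flow source, stroke at near end)
#2 stroke→J3  (C1: C, integral causality)
#1 stroke→J2  (0-jn J3 has e-setter on 2)
#0 stroke→J1  (J2 needs exactly one f-in)
#4 stroke→I1  (J1 needs exactly one f-in)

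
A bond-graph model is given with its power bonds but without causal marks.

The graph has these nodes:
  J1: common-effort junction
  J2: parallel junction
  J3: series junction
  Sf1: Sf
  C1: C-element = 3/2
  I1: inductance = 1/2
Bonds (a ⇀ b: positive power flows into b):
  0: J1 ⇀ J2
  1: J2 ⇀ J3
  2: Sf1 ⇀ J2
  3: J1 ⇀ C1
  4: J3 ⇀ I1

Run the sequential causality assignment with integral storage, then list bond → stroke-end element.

β0 stroke at J2
β1 stroke at J3
β2 stroke at Sf1
β3 stroke at J1
β4 stroke at I1

b2 stroke at Sf1  (Sf1: flow source, stroke at near end)
b3 stroke at J1  (C1: C, integral causality)
b0 stroke at J2  (J1: bond 3 brought effort, rest push out)
b1 stroke at J3  (J2: bond 0 brought effort, rest push out)
b4 stroke at I1  (J3 needs exactly one f-in)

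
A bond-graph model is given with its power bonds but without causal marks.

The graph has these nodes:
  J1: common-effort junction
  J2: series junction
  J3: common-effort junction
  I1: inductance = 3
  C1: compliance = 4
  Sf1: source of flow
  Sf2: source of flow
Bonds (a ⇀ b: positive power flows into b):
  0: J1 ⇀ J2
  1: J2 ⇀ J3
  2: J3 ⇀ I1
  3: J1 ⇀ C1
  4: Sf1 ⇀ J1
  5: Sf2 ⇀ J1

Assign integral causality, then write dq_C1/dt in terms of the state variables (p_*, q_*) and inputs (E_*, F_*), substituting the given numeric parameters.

β4 stroke at Sf1  (Sf1 (Sf) sets flow on bond)
β5 stroke at Sf2  (Sf2: flow source, stroke at near end)
β2 stroke at I1  (I1 integral (f out))
β1 stroke at J3  (J3 needs exactly one e-in)
β0 stroke at J2  (J2 flow already set via bond 1)
β3 stroke at J1  (closing 0-jn rule on J1)

dq_C1/dt = F_Sf1 + F_Sf2 - p_I1/3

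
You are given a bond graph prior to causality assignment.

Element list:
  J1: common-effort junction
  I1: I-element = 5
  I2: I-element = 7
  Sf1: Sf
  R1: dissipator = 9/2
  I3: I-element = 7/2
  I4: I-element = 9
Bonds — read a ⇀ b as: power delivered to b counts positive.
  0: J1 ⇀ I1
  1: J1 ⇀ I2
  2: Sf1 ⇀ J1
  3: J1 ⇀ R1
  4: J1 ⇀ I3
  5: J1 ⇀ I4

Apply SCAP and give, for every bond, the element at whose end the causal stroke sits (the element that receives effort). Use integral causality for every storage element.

β0 →I1
β1 →I2
β2 →Sf1
β3 →J1
β4 →I3
β5 →I4

#2 stroke→Sf1  (source Sf1 imposes f)
#0 stroke→I1  (prefer integral on I1)
#1 stroke→I2  (I2 outputs flow p/I2)
#4 stroke→I3  (prefer integral on I3)
#5 stroke→I4  (prefer integral on I4)
#3 stroke→J1  (only one effort-in slot at J1)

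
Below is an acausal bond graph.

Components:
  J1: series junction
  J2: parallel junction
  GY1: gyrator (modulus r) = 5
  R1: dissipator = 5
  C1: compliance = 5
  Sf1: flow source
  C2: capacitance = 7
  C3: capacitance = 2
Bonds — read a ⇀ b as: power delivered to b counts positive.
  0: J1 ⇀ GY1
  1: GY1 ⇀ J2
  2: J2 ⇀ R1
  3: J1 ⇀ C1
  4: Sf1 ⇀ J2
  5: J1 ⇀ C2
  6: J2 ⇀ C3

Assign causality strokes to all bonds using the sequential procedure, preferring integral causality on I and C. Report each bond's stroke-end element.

b4 →Sf1  (Sf1: flow source, stroke at near end)
b3 →J1  (prefer integral on C1)
b5 →J1  (prefer integral on C2)
b0 →GY1  (closing 1-jn rule on J1)
b1 →GY1  (through GY1, causality inverts; strokes same side of GY1)
b6 →J2  (C3 integral (e out))
b2 →R1  (common-e at J2 fixed by 6)

b0 →GY1
b1 →GY1
b2 →R1
b3 →J1
b4 →Sf1
b5 →J1
b6 →J2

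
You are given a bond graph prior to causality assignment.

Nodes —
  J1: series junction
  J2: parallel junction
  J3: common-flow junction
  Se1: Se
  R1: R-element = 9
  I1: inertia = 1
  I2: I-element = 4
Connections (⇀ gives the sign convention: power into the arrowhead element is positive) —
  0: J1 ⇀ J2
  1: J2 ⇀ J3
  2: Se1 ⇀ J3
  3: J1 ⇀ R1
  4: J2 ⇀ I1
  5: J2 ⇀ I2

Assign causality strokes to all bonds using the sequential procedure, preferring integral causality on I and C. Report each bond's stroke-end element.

b2 →J3  (Se1 (Se) sets effort on bond)
b1 →J2  (J3: last free bond brings flow in)
b0 →J1  (J2: bond 1 brought effort, rest push out)
b4 →I1  (common-e at J2 fixed by 1)
b5 →I2  (J2 effort already set via bond 1)
b3 →R1  (closing 1-jn rule on J1)

β0 →J1
β1 →J2
β2 →J3
β3 →R1
β4 →I1
β5 →I2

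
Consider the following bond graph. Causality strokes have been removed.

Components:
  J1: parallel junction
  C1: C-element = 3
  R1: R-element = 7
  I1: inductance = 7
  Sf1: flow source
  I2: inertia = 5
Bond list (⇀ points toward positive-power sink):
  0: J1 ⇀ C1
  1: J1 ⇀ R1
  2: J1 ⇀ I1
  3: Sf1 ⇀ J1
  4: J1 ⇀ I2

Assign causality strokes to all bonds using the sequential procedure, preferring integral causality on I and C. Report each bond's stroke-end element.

#0 |J1
#1 |R1
#2 |I1
#3 |Sf1
#4 |I2

β3 |Sf1  (Sf1: flow source, stroke at near end)
β0 |J1  (prefer integral on C1)
β1 |R1  (0-jn J1 has e-setter on 0)
β2 |I1  (common-e at J1 fixed by 0)
β4 |I2  (common-e at J1 fixed by 0)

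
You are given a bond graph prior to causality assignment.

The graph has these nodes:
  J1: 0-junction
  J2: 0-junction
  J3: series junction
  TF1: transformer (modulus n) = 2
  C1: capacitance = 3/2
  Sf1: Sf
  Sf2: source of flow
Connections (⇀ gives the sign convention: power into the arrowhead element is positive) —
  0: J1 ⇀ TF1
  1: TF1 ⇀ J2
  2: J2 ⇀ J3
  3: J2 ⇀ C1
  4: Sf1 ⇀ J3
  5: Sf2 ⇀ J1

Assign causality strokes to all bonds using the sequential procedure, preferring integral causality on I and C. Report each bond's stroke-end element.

bond 0 |J1
bond 1 |TF1
bond 2 |J3
bond 3 |J2
bond 4 |Sf1
bond 5 |Sf2

β4 stroke→Sf1  (Sf1 fixes flow; stroke at Sf1)
β5 stroke→Sf2  (source Sf2 imposes f)
β0 stroke→J1  (only one effort-in slot at J1)
β2 stroke→J3  (1-jn J3 has f-setter on 4)
β1 stroke→TF1  (through TF1, causality passes straight; one stroke at TF1)
β3 stroke→J2  (only one effort-in slot at J2)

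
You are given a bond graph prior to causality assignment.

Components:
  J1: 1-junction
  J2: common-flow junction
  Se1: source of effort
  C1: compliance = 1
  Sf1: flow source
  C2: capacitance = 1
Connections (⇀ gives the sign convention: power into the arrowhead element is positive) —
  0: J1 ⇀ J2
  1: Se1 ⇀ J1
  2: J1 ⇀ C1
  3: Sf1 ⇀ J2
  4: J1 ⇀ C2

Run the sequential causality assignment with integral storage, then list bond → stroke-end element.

β0 →J2
β1 →J1
β2 →J1
β3 →Sf1
β4 →J1

b1 →J1  (Se1 (Se) sets effort on bond)
b3 →Sf1  (Sf1 fixes flow; stroke at Sf1)
b0 →J2  (common-f at J2 fixed by 3)
b2 →J1  (common-f at J1 fixed by 0)
b4 →J1  (common-f at J1 fixed by 0)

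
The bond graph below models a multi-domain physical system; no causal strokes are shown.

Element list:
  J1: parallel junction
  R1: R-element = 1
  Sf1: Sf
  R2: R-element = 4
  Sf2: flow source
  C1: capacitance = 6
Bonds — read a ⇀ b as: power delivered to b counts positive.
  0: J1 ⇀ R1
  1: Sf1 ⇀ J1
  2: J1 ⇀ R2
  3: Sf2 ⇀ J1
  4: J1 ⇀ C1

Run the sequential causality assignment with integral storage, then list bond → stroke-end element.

β0 stroke at R1
β1 stroke at Sf1
β2 stroke at R2
β3 stroke at Sf2
β4 stroke at J1

bond 1 |Sf1  (source Sf1 imposes f)
bond 3 |Sf2  (source Sf2 imposes f)
bond 4 |J1  (prefer integral on C1)
bond 0 |R1  (J1: bond 4 brought effort, rest push out)
bond 2 |R2  (J1 effort already set via bond 4)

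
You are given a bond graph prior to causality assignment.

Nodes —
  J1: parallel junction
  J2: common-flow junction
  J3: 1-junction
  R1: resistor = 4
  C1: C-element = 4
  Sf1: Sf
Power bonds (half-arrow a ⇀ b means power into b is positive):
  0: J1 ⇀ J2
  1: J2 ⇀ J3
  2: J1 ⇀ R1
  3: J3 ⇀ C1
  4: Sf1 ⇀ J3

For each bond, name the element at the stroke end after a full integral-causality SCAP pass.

#0 →J2
#1 →J3
#2 →J1
#3 →J3
#4 →Sf1

#4 |Sf1  (Sf1 fixes flow; stroke at Sf1)
#1 |J3  (J3 flow already set via bond 4)
#3 |J3  (J3: bond 4 brought flow, rest push out)
#0 |J2  (common-f at J2 fixed by 1)
#2 |J1  (J1: last free bond brings effort in)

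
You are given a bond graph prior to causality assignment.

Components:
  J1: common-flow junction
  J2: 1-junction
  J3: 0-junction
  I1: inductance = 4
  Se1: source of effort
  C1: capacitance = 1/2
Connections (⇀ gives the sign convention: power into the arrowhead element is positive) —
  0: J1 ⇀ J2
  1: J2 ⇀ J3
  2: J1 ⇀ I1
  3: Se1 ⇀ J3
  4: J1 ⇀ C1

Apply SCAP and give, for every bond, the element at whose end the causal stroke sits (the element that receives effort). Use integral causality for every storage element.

bond 3 stroke at J3  (Se1 fixes effort; stroke away)
bond 1 stroke at J2  (0-jn J3 has e-setter on 3)
bond 0 stroke at J1  (J2 needs exactly one f-in)
bond 2 stroke at I1  (prefer integral on I1)
bond 4 stroke at J1  (J1 flow already set via bond 2)

β0 |J1
β1 |J2
β2 |I1
β3 |J3
β4 |J1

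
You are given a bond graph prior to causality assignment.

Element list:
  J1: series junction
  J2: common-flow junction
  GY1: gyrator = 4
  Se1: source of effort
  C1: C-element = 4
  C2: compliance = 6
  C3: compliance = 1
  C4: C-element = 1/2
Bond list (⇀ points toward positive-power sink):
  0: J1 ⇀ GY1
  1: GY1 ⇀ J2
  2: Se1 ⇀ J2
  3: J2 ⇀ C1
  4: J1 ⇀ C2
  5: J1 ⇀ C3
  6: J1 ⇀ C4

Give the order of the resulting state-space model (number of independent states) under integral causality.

4  (C1, C2, C3, C4 all integral)

β2 →J2  (Se1 fixes effort; stroke away)
β3 →J2  (C1: C, integral causality)
β1 →GY1  (J2: last free bond brings flow in)
β0 →GY1  (GY1: gyrator matches bond 1)
β4 →J1  (common-f at J1 fixed by 0)
β5 →J1  (common-f at J1 fixed by 0)
β6 →J1  (J1: bond 0 brought flow, rest push out)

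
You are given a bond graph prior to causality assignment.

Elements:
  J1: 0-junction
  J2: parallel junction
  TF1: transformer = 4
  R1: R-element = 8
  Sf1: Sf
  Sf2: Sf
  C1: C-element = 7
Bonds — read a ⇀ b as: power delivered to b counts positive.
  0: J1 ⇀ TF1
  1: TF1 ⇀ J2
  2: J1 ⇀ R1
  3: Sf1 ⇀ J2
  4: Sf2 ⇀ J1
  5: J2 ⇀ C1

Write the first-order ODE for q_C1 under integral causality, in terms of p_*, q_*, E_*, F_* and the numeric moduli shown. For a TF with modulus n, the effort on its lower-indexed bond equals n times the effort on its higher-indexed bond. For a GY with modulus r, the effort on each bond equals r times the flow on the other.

dq_C1/dt = F_Sf1 + 4*F_Sf2 - 2*q_C1/7

β3 →Sf1  (source Sf1 imposes f)
β4 →Sf2  (Sf2 fixes flow; stroke at Sf2)
β5 →J2  (C1 outputs effort q/C1)
β1 →TF1  (J2 effort already set via bond 5)
β0 →J1  (TF1 one-in-one-out from 1)
β2 →R1  (common-e at J1 fixed by 0)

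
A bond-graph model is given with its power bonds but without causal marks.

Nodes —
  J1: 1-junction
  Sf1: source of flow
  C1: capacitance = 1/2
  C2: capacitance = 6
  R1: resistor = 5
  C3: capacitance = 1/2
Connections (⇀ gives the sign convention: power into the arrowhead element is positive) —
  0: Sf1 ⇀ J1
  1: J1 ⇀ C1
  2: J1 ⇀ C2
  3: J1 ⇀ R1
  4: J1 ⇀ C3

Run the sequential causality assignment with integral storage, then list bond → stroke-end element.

bond 0 |Sf1
bond 1 |J1
bond 2 |J1
bond 3 |J1
bond 4 |J1

#0 →Sf1  (Sf1 (Sf) sets flow on bond)
#1 →J1  (J1: bond 0 brought flow, rest push out)
#2 →J1  (common-f at J1 fixed by 0)
#3 →J1  (J1 flow already set via bond 0)
#4 →J1  (J1: bond 0 brought flow, rest push out)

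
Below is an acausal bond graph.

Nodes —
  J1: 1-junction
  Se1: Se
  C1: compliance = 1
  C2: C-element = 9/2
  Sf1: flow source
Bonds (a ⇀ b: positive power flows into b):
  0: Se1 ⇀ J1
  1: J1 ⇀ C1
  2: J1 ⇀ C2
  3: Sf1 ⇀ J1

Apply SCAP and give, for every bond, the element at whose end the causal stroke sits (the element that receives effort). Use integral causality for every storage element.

bond 0 stroke at J1  (Se1 fixes effort; stroke away)
bond 3 stroke at Sf1  (Sf1 (Sf) sets flow on bond)
bond 1 stroke at J1  (J1 flow already set via bond 3)
bond 2 stroke at J1  (1-jn J1 has f-setter on 3)

β0 →J1
β1 →J1
β2 →J1
β3 →Sf1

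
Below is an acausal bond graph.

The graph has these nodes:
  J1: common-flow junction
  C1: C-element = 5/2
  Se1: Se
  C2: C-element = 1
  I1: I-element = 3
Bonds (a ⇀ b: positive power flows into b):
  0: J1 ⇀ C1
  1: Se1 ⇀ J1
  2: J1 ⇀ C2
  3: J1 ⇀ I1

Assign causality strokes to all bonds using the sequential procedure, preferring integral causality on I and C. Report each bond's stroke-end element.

β1 |J1  (Se1 fixes effort; stroke away)
β0 |J1  (C1 outputs effort q/C1)
β2 |J1  (C2 outputs effort q/C2)
β3 |I1  (J1 needs exactly one f-in)

β0 stroke at J1
β1 stroke at J1
β2 stroke at J1
β3 stroke at I1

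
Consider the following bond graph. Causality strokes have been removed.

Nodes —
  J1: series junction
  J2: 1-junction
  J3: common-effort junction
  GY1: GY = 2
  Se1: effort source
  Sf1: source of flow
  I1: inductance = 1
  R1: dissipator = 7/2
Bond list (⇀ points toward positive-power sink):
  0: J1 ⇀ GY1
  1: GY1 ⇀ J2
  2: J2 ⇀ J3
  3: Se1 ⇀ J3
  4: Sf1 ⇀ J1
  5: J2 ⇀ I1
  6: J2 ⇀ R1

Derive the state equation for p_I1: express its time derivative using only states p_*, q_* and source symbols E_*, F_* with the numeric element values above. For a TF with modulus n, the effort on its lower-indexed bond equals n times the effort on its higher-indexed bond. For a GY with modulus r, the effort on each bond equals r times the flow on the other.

dp_I1/dt = -E_Se1 + 2*F_Sf1 - 7*p_I1/2

β3 →J3  (Se1: effort source, stroke at far end)
β4 →Sf1  (Sf1: flow source, stroke at near end)
β0 →J1  (J1 flow already set via bond 4)
β2 →J2  (J3: bond 3 brought effort, rest push out)
β1 →J2  (GY1: gyrator matches bond 0)
β5 →I1  (I1 integral (f out))
β6 →J2  (J2 flow already set via bond 5)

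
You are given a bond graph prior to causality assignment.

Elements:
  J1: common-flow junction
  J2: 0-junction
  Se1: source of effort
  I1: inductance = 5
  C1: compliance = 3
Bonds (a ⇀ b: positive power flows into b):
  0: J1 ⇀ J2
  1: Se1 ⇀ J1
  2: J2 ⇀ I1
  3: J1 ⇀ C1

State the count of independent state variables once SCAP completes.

b1 →J1  (source Se1 imposes e)
b2 →I1  (I1 outputs flow p/I1)
b0 →J2  (closing 0-jn rule on J2)
b3 →J1  (1-jn J1 has f-setter on 0)

2  (C1, I1 all integral)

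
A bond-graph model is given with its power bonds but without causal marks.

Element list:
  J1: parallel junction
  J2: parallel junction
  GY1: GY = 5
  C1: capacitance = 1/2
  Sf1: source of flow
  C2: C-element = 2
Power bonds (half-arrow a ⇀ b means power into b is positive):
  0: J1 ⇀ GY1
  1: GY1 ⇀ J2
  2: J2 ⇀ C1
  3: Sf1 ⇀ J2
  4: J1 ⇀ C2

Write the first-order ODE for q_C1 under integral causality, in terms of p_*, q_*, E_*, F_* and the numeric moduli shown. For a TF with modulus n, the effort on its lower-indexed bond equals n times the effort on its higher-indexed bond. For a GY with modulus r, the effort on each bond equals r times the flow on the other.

b3 stroke→Sf1  (Sf1 fixes flow; stroke at Sf1)
b2 stroke→J2  (C1 integral (e out))
b1 stroke→GY1  (common-e at J2 fixed by 2)
b0 stroke→GY1  (GY GY1: same side as bond 1)
b4 stroke→J1  (J1 needs exactly one e-in)

dq_C1/dt = F_Sf1 + q_C2/10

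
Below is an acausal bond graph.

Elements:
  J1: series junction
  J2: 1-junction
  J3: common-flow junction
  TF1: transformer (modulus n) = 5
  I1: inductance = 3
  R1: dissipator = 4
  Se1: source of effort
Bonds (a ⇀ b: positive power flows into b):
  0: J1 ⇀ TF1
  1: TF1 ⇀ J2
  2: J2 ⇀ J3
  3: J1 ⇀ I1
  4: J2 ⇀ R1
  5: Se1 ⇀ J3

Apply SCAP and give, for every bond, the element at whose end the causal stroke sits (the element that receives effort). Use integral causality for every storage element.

#5 stroke→J3  (Se1 (Se) sets effort on bond)
#2 stroke→J2  (only one flow-in slot at J3)
#3 stroke→I1  (prefer integral on I1)
#0 stroke→J1  (1-jn J1 has f-setter on 3)
#1 stroke→TF1  (TF TF1: opposite of bond 0)
#4 stroke→J2  (common-f at J2 fixed by 1)

b0 stroke→J1
b1 stroke→TF1
b2 stroke→J2
b3 stroke→I1
b4 stroke→J2
b5 stroke→J3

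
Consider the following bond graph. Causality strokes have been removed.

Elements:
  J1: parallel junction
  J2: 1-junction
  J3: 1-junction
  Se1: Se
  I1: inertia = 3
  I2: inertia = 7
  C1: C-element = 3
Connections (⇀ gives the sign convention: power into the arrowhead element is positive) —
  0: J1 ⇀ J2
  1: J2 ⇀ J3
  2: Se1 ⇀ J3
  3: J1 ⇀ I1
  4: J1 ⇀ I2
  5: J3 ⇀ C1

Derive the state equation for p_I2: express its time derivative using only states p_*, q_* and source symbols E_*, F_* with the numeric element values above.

β2 stroke at J3  (Se1 fixes effort; stroke away)
β3 stroke at I1  (I1 integral (f out))
β4 stroke at I2  (prefer integral on I2)
β0 stroke at J1  (J1 needs exactly one e-in)
β1 stroke at J2  (J2: bond 0 brought flow, rest push out)
β5 stroke at J3  (common-f at J3 fixed by 1)

dp_I2/dt = -E_Se1 + q_C1/3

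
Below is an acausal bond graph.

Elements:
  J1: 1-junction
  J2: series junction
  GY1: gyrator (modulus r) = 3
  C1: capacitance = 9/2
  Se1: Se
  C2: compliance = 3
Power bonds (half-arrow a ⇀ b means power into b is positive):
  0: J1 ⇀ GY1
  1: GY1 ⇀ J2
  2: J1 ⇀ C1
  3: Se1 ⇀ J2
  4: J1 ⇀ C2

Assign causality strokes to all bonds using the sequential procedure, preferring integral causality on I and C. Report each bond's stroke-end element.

bond 3 →J2  (Se1: effort source, stroke at far end)
bond 1 →GY1  (J2: last free bond brings flow in)
bond 0 →GY1  (GY1: gyrator matches bond 1)
bond 2 →J1  (J1 flow already set via bond 0)
bond 4 →J1  (J1: bond 0 brought flow, rest push out)

β0 stroke→GY1
β1 stroke→GY1
β2 stroke→J1
β3 stroke→J2
β4 stroke→J1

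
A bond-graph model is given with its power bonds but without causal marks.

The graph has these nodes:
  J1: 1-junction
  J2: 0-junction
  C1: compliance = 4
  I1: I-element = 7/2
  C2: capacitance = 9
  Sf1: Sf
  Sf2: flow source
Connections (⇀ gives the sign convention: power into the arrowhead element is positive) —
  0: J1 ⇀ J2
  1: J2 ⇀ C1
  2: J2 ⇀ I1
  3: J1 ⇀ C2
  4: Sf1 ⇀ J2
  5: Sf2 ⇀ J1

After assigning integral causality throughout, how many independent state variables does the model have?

3  (C1, C2, I1 all integral)

#4 →Sf1  (source Sf1 imposes f)
#5 →Sf2  (Sf2 (Sf) sets flow on bond)
#0 →J1  (common-f at J1 fixed by 5)
#3 →J1  (J1: bond 5 brought flow, rest push out)
#1 →J2  (C1 outputs effort q/C1)
#2 →I1  (J2: bond 1 brought effort, rest push out)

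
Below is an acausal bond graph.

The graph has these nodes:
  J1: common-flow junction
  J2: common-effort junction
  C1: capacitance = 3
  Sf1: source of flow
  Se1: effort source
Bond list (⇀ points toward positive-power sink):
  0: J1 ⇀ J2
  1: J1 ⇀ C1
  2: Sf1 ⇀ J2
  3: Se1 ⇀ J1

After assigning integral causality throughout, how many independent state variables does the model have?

b2 |Sf1  (Sf1 fixes flow; stroke at Sf1)
b3 |J1  (Se1 (Se) sets effort on bond)
b0 |J2  (only one effort-in slot at J2)
b1 |J1  (J1 flow already set via bond 0)

1  (C1 all integral)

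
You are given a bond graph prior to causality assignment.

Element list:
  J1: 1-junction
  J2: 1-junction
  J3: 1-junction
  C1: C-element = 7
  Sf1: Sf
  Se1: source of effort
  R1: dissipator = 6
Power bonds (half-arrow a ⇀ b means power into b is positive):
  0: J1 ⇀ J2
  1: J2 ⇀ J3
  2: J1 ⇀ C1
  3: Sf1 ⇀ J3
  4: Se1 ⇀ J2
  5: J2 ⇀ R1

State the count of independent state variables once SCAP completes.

1  (C1 all integral)

b3 →Sf1  (Sf1 (Sf) sets flow on bond)
b4 →J2  (Se1 fixes effort; stroke away)
b1 →J3  (1-jn J3 has f-setter on 3)
b0 →J2  (1-jn J2 has f-setter on 1)
b5 →J2  (J2 flow already set via bond 1)
b2 →J1  (1-jn J1 has f-setter on 0)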